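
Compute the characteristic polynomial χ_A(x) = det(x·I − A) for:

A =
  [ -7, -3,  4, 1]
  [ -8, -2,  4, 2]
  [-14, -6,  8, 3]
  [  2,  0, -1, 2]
x^4 - x^3 - 3*x^2 + 5*x - 2

Expanding det(x·I − A) (e.g. by cofactor expansion or by noting that A is similar to its Jordan form J, which has the same characteristic polynomial as A) gives
  χ_A(x) = x^4 - x^3 - 3*x^2 + 5*x - 2
which factors as (x - 1)^3*(x + 2). The eigenvalues (with algebraic multiplicities) are λ = -2 with multiplicity 1, λ = 1 with multiplicity 3.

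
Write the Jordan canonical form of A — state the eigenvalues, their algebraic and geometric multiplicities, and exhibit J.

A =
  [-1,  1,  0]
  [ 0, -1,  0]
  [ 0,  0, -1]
J_2(-1) ⊕ J_1(-1)

The characteristic polynomial is
  det(x·I − A) = x^3 + 3*x^2 + 3*x + 1 = (x + 1)^3

Eigenvalues and multiplicities (the geometric multiplicity of λ is n − rank(A − λI), which equals the number of Jordan blocks for λ):
  λ = -1: algebraic multiplicity = 3, geometric multiplicity = 2

Determining the block sizes for each eigenvalue:
  λ = -1: 2 blocks summing to 3 forces exactly one block of size 2 and the rest size 1 → block sizes [2, 1]

Assembling the blocks gives a Jordan form
J =
  [-1,  1,  0]
  [ 0, -1,  0]
  [ 0,  0, -1]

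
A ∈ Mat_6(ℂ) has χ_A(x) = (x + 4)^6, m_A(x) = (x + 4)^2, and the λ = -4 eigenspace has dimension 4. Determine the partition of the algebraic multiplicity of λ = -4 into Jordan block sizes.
Block sizes for λ = -4: [2, 2, 1, 1]

Step 1 — from the characteristic polynomial, algebraic multiplicity of λ = -4 is 6. From dim ker(A − (-4)·I) = 4, there are exactly 4 Jordan blocks for λ = -4.
Step 2 — from the minimal polynomial, the factor (x + 4)^2 tells us the largest block for λ = -4 has size 2.
Step 3 — with total size 6, 4 blocks, and largest block 2, the block sizes (in nonincreasing order) are [2, 2, 1, 1].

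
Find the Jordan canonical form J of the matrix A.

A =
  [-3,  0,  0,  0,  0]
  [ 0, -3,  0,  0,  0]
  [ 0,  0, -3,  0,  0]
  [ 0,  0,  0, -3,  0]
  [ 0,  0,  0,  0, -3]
J_1(-3) ⊕ J_1(-3) ⊕ J_1(-3) ⊕ J_1(-3) ⊕ J_1(-3)

The characteristic polynomial is
  det(x·I − A) = x^5 + 15*x^4 + 90*x^3 + 270*x^2 + 405*x + 243 = (x + 3)^5

Eigenvalues and multiplicities (the geometric multiplicity of λ is n − rank(A − λI), which equals the number of Jordan blocks for λ):
  λ = -3: algebraic multiplicity = 5, geometric multiplicity = 5

Determining the block sizes for each eigenvalue:
  λ = -3: gm = am = 5, so every block has size 1 → block sizes [1, 1, 1, 1, 1]

Assembling the blocks gives a Jordan form
J =
  [-3,  0,  0,  0,  0]
  [ 0, -3,  0,  0,  0]
  [ 0,  0, -3,  0,  0]
  [ 0,  0,  0, -3,  0]
  [ 0,  0,  0,  0, -3]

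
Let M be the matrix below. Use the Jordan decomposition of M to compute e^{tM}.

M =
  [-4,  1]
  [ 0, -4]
e^{tM} =
  [exp(-4*t), t*exp(-4*t)]
  [0, exp(-4*t)]

Strategy: write M = P · J · P⁻¹ where J is a Jordan canonical form, so e^{tM} = P · e^{tJ} · P⁻¹, and e^{tJ} can be computed block-by-block.

M has Jordan form
J =
  [-4,  1]
  [ 0, -4]
(up to reordering of blocks).

Per-block formulas:
  For a 2×2 Jordan block J_2(-4): exp(t · J_2(-4)) = e^(-4t)·(I + t·N), where N is the 2×2 nilpotent shift.

After assembling e^{tJ} and conjugating by P, we get:

e^{tM} =
  [exp(-4*t), t*exp(-4*t)]
  [0, exp(-4*t)]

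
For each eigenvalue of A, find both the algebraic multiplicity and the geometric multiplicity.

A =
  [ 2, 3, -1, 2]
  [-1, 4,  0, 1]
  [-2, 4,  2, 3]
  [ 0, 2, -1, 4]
λ = 3: alg = 4, geom = 2

Step 1 — factor the characteristic polynomial to read off the algebraic multiplicities:
  χ_A(x) = (x - 3)^4

Step 2 — compute geometric multiplicities via the rank-nullity identity g(λ) = n − rank(A − λI):
  rank(A − (3)·I) = 2, so dim ker(A − (3)·I) = n − 2 = 2

Summary:
  λ = 3: algebraic multiplicity = 4, geometric multiplicity = 2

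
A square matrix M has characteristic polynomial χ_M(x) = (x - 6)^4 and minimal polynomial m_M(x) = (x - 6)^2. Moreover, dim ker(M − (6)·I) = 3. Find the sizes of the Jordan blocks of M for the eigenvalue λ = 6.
Block sizes for λ = 6: [2, 1, 1]

Step 1 — from the characteristic polynomial, algebraic multiplicity of λ = 6 is 4. From dim ker(M − (6)·I) = 3, there are exactly 3 Jordan blocks for λ = 6.
Step 2 — from the minimal polynomial, the factor (x − 6)^2 tells us the largest block for λ = 6 has size 2.
Step 3 — with total size 4, 3 blocks, and largest block 2, the block sizes (in nonincreasing order) are [2, 1, 1].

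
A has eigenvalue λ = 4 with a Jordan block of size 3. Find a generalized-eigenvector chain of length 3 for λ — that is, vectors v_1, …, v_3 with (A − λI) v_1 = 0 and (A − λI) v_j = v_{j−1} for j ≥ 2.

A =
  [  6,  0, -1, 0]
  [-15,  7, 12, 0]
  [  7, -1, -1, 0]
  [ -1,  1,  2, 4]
A Jordan chain for λ = 4 of length 3:
v_1 = (-3, 9, -6, -3)ᵀ
v_2 = (2, -15, 7, -1)ᵀ
v_3 = (1, 0, 0, 0)ᵀ

Let N = A − (4)·I. We want v_3 with N^3 v_3 = 0 but N^2 v_3 ≠ 0; then v_{j-1} := N · v_j for j = 3, …, 2.

Pick v_3 = (1, 0, 0, 0)ᵀ.
Then v_2 = N · v_3 = (2, -15, 7, -1)ᵀ.
Then v_1 = N · v_2 = (-3, 9, -6, -3)ᵀ.

Sanity check: (A − (4)·I) v_1 = (0, 0, 0, 0)ᵀ = 0. ✓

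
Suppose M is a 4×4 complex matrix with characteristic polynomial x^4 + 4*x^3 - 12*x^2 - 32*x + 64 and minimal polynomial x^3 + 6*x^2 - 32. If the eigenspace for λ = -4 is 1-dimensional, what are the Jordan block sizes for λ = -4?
Block sizes for λ = -4: [2]

Step 1 — from the characteristic polynomial, algebraic multiplicity of λ = -4 is 2. From dim ker(M − (-4)·I) = 1, there are exactly 1 Jordan blocks for λ = -4.
Step 2 — from the minimal polynomial, the factor (x + 4)^2 tells us the largest block for λ = -4 has size 2.
Step 3 — with total size 2, 1 blocks, and largest block 2, the block sizes (in nonincreasing order) are [2].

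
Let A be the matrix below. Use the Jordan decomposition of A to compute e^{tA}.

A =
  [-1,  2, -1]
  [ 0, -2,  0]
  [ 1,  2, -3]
e^{tA} =
  [t*exp(-2*t) + exp(-2*t), 2*t*exp(-2*t), -t*exp(-2*t)]
  [0, exp(-2*t), 0]
  [t*exp(-2*t), 2*t*exp(-2*t), -t*exp(-2*t) + exp(-2*t)]

Strategy: write A = P · J · P⁻¹ where J is a Jordan canonical form, so e^{tA} = P · e^{tJ} · P⁻¹, and e^{tJ} can be computed block-by-block.

A has Jordan form
J =
  [-2,  1,  0]
  [ 0, -2,  0]
  [ 0,  0, -2]
(up to reordering of blocks).

Per-block formulas:
  For a 1×1 block at λ = -2: exp(t · [-2]) = [e^(-2t)].
  For a 2×2 Jordan block J_2(-2): exp(t · J_2(-2)) = e^(-2t)·(I + t·N), where N is the 2×2 nilpotent shift.

After assembling e^{tJ} and conjugating by P, we get:

e^{tA} =
  [t*exp(-2*t) + exp(-2*t), 2*t*exp(-2*t), -t*exp(-2*t)]
  [0, exp(-2*t), 0]
  [t*exp(-2*t), 2*t*exp(-2*t), -t*exp(-2*t) + exp(-2*t)]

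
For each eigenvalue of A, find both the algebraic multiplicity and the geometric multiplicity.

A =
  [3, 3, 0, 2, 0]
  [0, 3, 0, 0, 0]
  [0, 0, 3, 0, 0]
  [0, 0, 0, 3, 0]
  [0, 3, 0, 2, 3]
λ = 3: alg = 5, geom = 4

Step 1 — factor the characteristic polynomial to read off the algebraic multiplicities:
  χ_A(x) = (x - 3)^5

Step 2 — compute geometric multiplicities via the rank-nullity identity g(λ) = n − rank(A − λI):
  rank(A − (3)·I) = 1, so dim ker(A − (3)·I) = n − 1 = 4

Summary:
  λ = 3: algebraic multiplicity = 5, geometric multiplicity = 4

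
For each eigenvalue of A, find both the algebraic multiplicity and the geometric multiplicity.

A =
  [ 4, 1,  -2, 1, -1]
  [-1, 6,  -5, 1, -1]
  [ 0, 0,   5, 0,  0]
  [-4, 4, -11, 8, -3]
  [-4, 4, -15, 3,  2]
λ = 5: alg = 5, geom = 2

Step 1 — factor the characteristic polynomial to read off the algebraic multiplicities:
  χ_A(x) = (x - 5)^5

Step 2 — compute geometric multiplicities via the rank-nullity identity g(λ) = n − rank(A − λI):
  rank(A − (5)·I) = 3, so dim ker(A − (5)·I) = n − 3 = 2

Summary:
  λ = 5: algebraic multiplicity = 5, geometric multiplicity = 2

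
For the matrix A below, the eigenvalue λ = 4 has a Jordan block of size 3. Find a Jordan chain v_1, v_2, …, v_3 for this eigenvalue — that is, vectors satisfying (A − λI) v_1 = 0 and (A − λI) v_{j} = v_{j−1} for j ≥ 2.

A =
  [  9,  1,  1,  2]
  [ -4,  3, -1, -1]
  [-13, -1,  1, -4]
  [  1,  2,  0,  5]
A Jordan chain for λ = 4 of length 3:
v_1 = (3, 0, -9, -3)ᵀ
v_2 = (4, -3, -12, -1)ᵀ
v_3 = (1, -1, 0, 0)ᵀ

Let N = A − (4)·I. We want v_3 with N^3 v_3 = 0 but N^2 v_3 ≠ 0; then v_{j-1} := N · v_j for j = 3, …, 2.

Pick v_3 = (1, -1, 0, 0)ᵀ.
Then v_2 = N · v_3 = (4, -3, -12, -1)ᵀ.
Then v_1 = N · v_2 = (3, 0, -9, -3)ᵀ.

Sanity check: (A − (4)·I) v_1 = (0, 0, 0, 0)ᵀ = 0. ✓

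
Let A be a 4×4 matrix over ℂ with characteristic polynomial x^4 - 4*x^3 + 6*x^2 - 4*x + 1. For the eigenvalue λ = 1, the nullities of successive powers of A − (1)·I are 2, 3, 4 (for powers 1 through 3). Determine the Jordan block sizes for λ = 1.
Block sizes for λ = 1: [3, 1]

From the dimensions of kernels of powers, the number of Jordan blocks of size at least j is d_j − d_{j−1} where d_j = dim ker(N^j) (with d_0 = 0). Computing the differences gives [2, 1, 1].
The number of blocks of size exactly k is (#blocks of size ≥ k) − (#blocks of size ≥ k + 1), so the partition is: 1 block(s) of size 1, 1 block(s) of size 3.
In nonincreasing order the block sizes are [3, 1].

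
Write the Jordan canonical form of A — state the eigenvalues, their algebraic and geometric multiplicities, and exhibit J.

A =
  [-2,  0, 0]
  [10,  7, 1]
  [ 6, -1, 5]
J_1(-2) ⊕ J_2(6)

The characteristic polynomial is
  det(x·I − A) = x^3 - 10*x^2 + 12*x + 72 = (x - 6)^2*(x + 2)

Eigenvalues and multiplicities (the geometric multiplicity of λ is n − rank(A − λI), which equals the number of Jordan blocks for λ):
  λ = -2: algebraic multiplicity = 1, geometric multiplicity = 1
  λ = 6: algebraic multiplicity = 2, geometric multiplicity = 1

Determining the block sizes for each eigenvalue:
  λ = -2: one block (gm = 1), so the single block has size am = 1 → block sizes [1]
  λ = 6: one block (gm = 1), so the single block has size am = 2 → block sizes [2]

Assembling the blocks gives a Jordan form
J =
  [-2, 0, 0]
  [ 0, 6, 1]
  [ 0, 0, 6]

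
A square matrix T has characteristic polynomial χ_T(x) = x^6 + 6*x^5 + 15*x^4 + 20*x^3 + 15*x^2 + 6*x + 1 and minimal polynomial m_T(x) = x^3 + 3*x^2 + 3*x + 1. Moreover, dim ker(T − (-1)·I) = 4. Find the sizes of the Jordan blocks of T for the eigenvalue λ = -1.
Block sizes for λ = -1: [3, 1, 1, 1]

Step 1 — from the characteristic polynomial, algebraic multiplicity of λ = -1 is 6. From dim ker(T − (-1)·I) = 4, there are exactly 4 Jordan blocks for λ = -1.
Step 2 — from the minimal polynomial, the factor (x + 1)^3 tells us the largest block for λ = -1 has size 3.
Step 3 — with total size 6, 4 blocks, and largest block 3, the block sizes (in nonincreasing order) are [3, 1, 1, 1].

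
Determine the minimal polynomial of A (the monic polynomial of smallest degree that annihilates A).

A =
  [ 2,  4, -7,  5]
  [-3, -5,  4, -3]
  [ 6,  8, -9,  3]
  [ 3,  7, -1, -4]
x^3 + 12*x^2 + 48*x + 64

The characteristic polynomial is χ_A(x) = (x + 4)^4, so the eigenvalues are known. The minimal polynomial is
  m_A(x) = Π_λ (x − λ)^{k_λ}
where k_λ is the size of the *largest* Jordan block for λ (equivalently, the smallest k with (A − λI)^k v = 0 for every generalised eigenvector v of λ).

  λ = -4: largest Jordan block has size 3, contributing (x + 4)^3

So m_A(x) = (x + 4)^3 = x^3 + 12*x^2 + 48*x + 64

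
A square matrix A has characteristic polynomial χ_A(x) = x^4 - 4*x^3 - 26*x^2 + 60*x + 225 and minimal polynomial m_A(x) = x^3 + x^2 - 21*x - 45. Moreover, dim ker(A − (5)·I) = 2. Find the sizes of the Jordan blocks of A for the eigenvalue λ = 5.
Block sizes for λ = 5: [1, 1]

Step 1 — from the characteristic polynomial, algebraic multiplicity of λ = 5 is 2. From dim ker(A − (5)·I) = 2, there are exactly 2 Jordan blocks for λ = 5.
Step 2 — from the minimal polynomial, the factor (x − 5) tells us the largest block for λ = 5 has size 1.
Step 3 — with total size 2, 2 blocks, and largest block 1, the block sizes (in nonincreasing order) are [1, 1].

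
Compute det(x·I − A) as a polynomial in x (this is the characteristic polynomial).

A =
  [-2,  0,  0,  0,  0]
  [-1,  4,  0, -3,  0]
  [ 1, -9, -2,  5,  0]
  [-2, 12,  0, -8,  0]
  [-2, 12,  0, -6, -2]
x^5 + 10*x^4 + 40*x^3 + 80*x^2 + 80*x + 32

Expanding det(x·I − A) (e.g. by cofactor expansion or by noting that A is similar to its Jordan form J, which has the same characteristic polynomial as A) gives
  χ_A(x) = x^5 + 10*x^4 + 40*x^3 + 80*x^2 + 80*x + 32
which factors as (x + 2)^5. The eigenvalues (with algebraic multiplicities) are λ = -2 with multiplicity 5.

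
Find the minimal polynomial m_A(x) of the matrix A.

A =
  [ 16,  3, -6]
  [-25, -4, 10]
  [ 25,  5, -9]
x^2 - 2*x + 1

The characteristic polynomial is χ_A(x) = (x - 1)^3, so the eigenvalues are known. The minimal polynomial is
  m_A(x) = Π_λ (x − λ)^{k_λ}
where k_λ is the size of the *largest* Jordan block for λ (equivalently, the smallest k with (A − λI)^k v = 0 for every generalised eigenvector v of λ).

  λ = 1: largest Jordan block has size 2, contributing (x − 1)^2

So m_A(x) = (x - 1)^2 = x^2 - 2*x + 1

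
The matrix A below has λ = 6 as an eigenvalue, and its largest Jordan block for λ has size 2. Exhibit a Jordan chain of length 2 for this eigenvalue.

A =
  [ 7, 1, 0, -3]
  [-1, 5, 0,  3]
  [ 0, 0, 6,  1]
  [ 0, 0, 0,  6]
A Jordan chain for λ = 6 of length 2:
v_1 = (1, -1, 0, 0)ᵀ
v_2 = (1, 0, 0, 0)ᵀ

Let N = A − (6)·I. We want v_2 with N^2 v_2 = 0 but N^1 v_2 ≠ 0; then v_{j-1} := N · v_j for j = 2, …, 2.

Pick v_2 = (1, 0, 0, 0)ᵀ.
Then v_1 = N · v_2 = (1, -1, 0, 0)ᵀ.

Sanity check: (A − (6)·I) v_1 = (0, 0, 0, 0)ᵀ = 0. ✓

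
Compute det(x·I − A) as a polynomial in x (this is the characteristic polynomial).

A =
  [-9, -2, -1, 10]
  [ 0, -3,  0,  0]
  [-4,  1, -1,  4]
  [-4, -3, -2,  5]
x^4 + 8*x^3 + 18*x^2 - 27

Expanding det(x·I − A) (e.g. by cofactor expansion or by noting that A is similar to its Jordan form J, which has the same characteristic polynomial as A) gives
  χ_A(x) = x^4 + 8*x^3 + 18*x^2 - 27
which factors as (x - 1)*(x + 3)^3. The eigenvalues (with algebraic multiplicities) are λ = -3 with multiplicity 3, λ = 1 with multiplicity 1.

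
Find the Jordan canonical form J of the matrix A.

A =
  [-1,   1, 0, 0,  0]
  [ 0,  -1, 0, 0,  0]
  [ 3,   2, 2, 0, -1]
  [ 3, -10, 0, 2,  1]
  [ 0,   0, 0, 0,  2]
J_2(-1) ⊕ J_2(2) ⊕ J_1(2)

The characteristic polynomial is
  det(x·I − A) = x^5 - 4*x^4 + x^3 + 10*x^2 - 4*x - 8 = (x - 2)^3*(x + 1)^2

Eigenvalues and multiplicities (the geometric multiplicity of λ is n − rank(A − λI), which equals the number of Jordan blocks for λ):
  λ = -1: algebraic multiplicity = 2, geometric multiplicity = 1
  λ = 2: algebraic multiplicity = 3, geometric multiplicity = 2

Determining the block sizes for each eigenvalue:
  λ = -1: one block (gm = 1), so the single block has size am = 2 → block sizes [2]
  λ = 2: 2 blocks summing to 3 forces exactly one block of size 2 and the rest size 1 → block sizes [2, 1]

Assembling the blocks gives a Jordan form
J =
  [-1,  1, 0, 0, 0]
  [ 0, -1, 0, 0, 0]
  [ 0,  0, 2, 1, 0]
  [ 0,  0, 0, 2, 0]
  [ 0,  0, 0, 0, 2]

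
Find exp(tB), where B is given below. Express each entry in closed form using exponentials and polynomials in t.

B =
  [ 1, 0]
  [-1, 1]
e^{tB} =
  [exp(t), 0]
  [-t*exp(t), exp(t)]

Strategy: write B = P · J · P⁻¹ where J is a Jordan canonical form, so e^{tB} = P · e^{tJ} · P⁻¹, and e^{tJ} can be computed block-by-block.

B has Jordan form
J =
  [1, 1]
  [0, 1]
(up to reordering of blocks).

Per-block formulas:
  For a 2×2 Jordan block J_2(1): exp(t · J_2(1)) = e^(1t)·(I + t·N), where N is the 2×2 nilpotent shift.

After assembling e^{tJ} and conjugating by P, we get:

e^{tB} =
  [exp(t), 0]
  [-t*exp(t), exp(t)]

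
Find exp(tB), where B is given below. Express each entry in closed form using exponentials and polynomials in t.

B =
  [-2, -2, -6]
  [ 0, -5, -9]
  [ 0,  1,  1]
e^{tB} =
  [exp(-2*t), -2*t*exp(-2*t), -6*t*exp(-2*t)]
  [0, -3*t*exp(-2*t) + exp(-2*t), -9*t*exp(-2*t)]
  [0, t*exp(-2*t), 3*t*exp(-2*t) + exp(-2*t)]

Strategy: write B = P · J · P⁻¹ where J is a Jordan canonical form, so e^{tB} = P · e^{tJ} · P⁻¹, and e^{tJ} can be computed block-by-block.

B has Jordan form
J =
  [-2,  1,  0]
  [ 0, -2,  0]
  [ 0,  0, -2]
(up to reordering of blocks).

Per-block formulas:
  For a 2×2 Jordan block J_2(-2): exp(t · J_2(-2)) = e^(-2t)·(I + t·N), where N is the 2×2 nilpotent shift.
  For a 1×1 block at λ = -2: exp(t · [-2]) = [e^(-2t)].

After assembling e^{tJ} and conjugating by P, we get:

e^{tB} =
  [exp(-2*t), -2*t*exp(-2*t), -6*t*exp(-2*t)]
  [0, -3*t*exp(-2*t) + exp(-2*t), -9*t*exp(-2*t)]
  [0, t*exp(-2*t), 3*t*exp(-2*t) + exp(-2*t)]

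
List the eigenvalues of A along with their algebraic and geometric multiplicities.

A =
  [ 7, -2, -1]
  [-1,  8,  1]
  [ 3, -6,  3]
λ = 6: alg = 3, geom = 2

Step 1 — factor the characteristic polynomial to read off the algebraic multiplicities:
  χ_A(x) = (x - 6)^3

Step 2 — compute geometric multiplicities via the rank-nullity identity g(λ) = n − rank(A − λI):
  rank(A − (6)·I) = 1, so dim ker(A − (6)·I) = n − 1 = 2

Summary:
  λ = 6: algebraic multiplicity = 3, geometric multiplicity = 2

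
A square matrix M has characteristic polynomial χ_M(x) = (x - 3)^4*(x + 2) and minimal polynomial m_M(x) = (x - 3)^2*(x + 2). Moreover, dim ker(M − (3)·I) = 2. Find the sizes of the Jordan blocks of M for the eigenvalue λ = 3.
Block sizes for λ = 3: [2, 2]

Step 1 — from the characteristic polynomial, algebraic multiplicity of λ = 3 is 4. From dim ker(M − (3)·I) = 2, there are exactly 2 Jordan blocks for λ = 3.
Step 2 — from the minimal polynomial, the factor (x − 3)^2 tells us the largest block for λ = 3 has size 2.
Step 3 — with total size 4, 2 blocks, and largest block 2, the block sizes (in nonincreasing order) are [2, 2].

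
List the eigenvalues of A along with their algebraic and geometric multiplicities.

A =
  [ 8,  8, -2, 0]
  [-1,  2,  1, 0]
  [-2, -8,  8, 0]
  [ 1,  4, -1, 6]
λ = 6: alg = 4, geom = 3

Step 1 — factor the characteristic polynomial to read off the algebraic multiplicities:
  χ_A(x) = (x - 6)^4

Step 2 — compute geometric multiplicities via the rank-nullity identity g(λ) = n − rank(A − λI):
  rank(A − (6)·I) = 1, so dim ker(A − (6)·I) = n − 1 = 3

Summary:
  λ = 6: algebraic multiplicity = 4, geometric multiplicity = 3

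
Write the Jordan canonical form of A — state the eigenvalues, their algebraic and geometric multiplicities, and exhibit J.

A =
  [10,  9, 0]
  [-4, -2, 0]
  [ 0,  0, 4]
J_2(4) ⊕ J_1(4)

The characteristic polynomial is
  det(x·I − A) = x^3 - 12*x^2 + 48*x - 64 = (x - 4)^3

Eigenvalues and multiplicities (the geometric multiplicity of λ is n − rank(A − λI), which equals the number of Jordan blocks for λ):
  λ = 4: algebraic multiplicity = 3, geometric multiplicity = 2

Determining the block sizes for each eigenvalue:
  λ = 4: 2 blocks summing to 3 forces exactly one block of size 2 and the rest size 1 → block sizes [2, 1]

Assembling the blocks gives a Jordan form
J =
  [4, 1, 0]
  [0, 4, 0]
  [0, 0, 4]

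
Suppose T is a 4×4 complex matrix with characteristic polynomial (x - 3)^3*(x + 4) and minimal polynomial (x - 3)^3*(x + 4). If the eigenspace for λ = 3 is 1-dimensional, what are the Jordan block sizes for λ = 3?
Block sizes for λ = 3: [3]

Step 1 — from the characteristic polynomial, algebraic multiplicity of λ = 3 is 3. From dim ker(T − (3)·I) = 1, there are exactly 1 Jordan blocks for λ = 3.
Step 2 — from the minimal polynomial, the factor (x − 3)^3 tells us the largest block for λ = 3 has size 3.
Step 3 — with total size 3, 1 blocks, and largest block 3, the block sizes (in nonincreasing order) are [3].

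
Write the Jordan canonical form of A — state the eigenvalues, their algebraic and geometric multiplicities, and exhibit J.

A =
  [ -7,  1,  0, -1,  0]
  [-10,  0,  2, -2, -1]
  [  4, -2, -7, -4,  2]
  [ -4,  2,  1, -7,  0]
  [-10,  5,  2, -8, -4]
J_3(-5) ⊕ J_2(-5)

The characteristic polynomial is
  det(x·I − A) = x^5 + 25*x^4 + 250*x^3 + 1250*x^2 + 3125*x + 3125 = (x + 5)^5

Eigenvalues and multiplicities (the geometric multiplicity of λ is n − rank(A − λI), which equals the number of Jordan blocks for λ):
  λ = -5: algebraic multiplicity = 5, geometric multiplicity = 2

Determining the block sizes for each eigenvalue:
  λ = -5: with am = 5 and gm = 2, the partition is not yet determined (e.g. several partitions of 5 into 2 parts exist). Let N = A − (-5)·I. Computing rank(N^1) = 3, rank(N^2) = 1, rank(N^3) = 0; the number of blocks of size ≥ j is rank(N^{j−1}) − rank(N^j), giving [2, 2, 1]. So we have 1 block(s) of size 3, 1 block(s) of size 2 → block sizes [3, 2]

Assembling the blocks gives a Jordan form
J =
  [-5,  1,  0,  0,  0]
  [ 0, -5,  1,  0,  0]
  [ 0,  0, -5,  0,  0]
  [ 0,  0,  0, -5,  1]
  [ 0,  0,  0,  0, -5]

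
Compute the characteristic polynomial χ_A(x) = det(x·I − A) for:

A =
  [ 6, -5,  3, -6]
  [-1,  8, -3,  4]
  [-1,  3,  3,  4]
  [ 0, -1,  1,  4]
x^4 - 21*x^3 + 165*x^2 - 575*x + 750

Expanding det(x·I − A) (e.g. by cofactor expansion or by noting that A is similar to its Jordan form J, which has the same characteristic polynomial as A) gives
  χ_A(x) = x^4 - 21*x^3 + 165*x^2 - 575*x + 750
which factors as (x - 6)*(x - 5)^3. The eigenvalues (with algebraic multiplicities) are λ = 5 with multiplicity 3, λ = 6 with multiplicity 1.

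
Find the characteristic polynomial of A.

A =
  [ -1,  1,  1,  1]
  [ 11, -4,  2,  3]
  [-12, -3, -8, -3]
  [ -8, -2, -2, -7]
x^4 + 20*x^3 + 150*x^2 + 500*x + 625

Expanding det(x·I − A) (e.g. by cofactor expansion or by noting that A is similar to its Jordan form J, which has the same characteristic polynomial as A) gives
  χ_A(x) = x^4 + 20*x^3 + 150*x^2 + 500*x + 625
which factors as (x + 5)^4. The eigenvalues (with algebraic multiplicities) are λ = -5 with multiplicity 4.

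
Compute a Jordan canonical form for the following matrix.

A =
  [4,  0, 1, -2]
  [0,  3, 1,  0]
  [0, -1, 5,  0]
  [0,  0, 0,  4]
J_3(4) ⊕ J_1(4)

The characteristic polynomial is
  det(x·I − A) = x^4 - 16*x^3 + 96*x^2 - 256*x + 256 = (x - 4)^4

Eigenvalues and multiplicities (the geometric multiplicity of λ is n − rank(A − λI), which equals the number of Jordan blocks for λ):
  λ = 4: algebraic multiplicity = 4, geometric multiplicity = 2

Determining the block sizes for each eigenvalue:
  λ = 4: with am = 4 and gm = 2, the partition is not yet determined (e.g. several partitions of 4 into 2 parts exist). Let N = A − (4)·I. Computing rank(N^1) = 2, rank(N^2) = 1, rank(N^3) = 0; the number of blocks of size ≥ j is rank(N^{j−1}) − rank(N^j), giving [2, 1, 1]. So we have 1 block(s) of size 3, 1 block(s) of size 1 → block sizes [3, 1]

Assembling the blocks gives a Jordan form
J =
  [4, 1, 0, 0]
  [0, 4, 1, 0]
  [0, 0, 4, 0]
  [0, 0, 0, 4]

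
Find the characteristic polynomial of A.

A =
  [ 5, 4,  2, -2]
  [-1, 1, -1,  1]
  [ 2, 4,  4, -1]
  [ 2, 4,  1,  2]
x^4 - 12*x^3 + 54*x^2 - 108*x + 81

Expanding det(x·I − A) (e.g. by cofactor expansion or by noting that A is similar to its Jordan form J, which has the same characteristic polynomial as A) gives
  χ_A(x) = x^4 - 12*x^3 + 54*x^2 - 108*x + 81
which factors as (x - 3)^4. The eigenvalues (with algebraic multiplicities) are λ = 3 with multiplicity 4.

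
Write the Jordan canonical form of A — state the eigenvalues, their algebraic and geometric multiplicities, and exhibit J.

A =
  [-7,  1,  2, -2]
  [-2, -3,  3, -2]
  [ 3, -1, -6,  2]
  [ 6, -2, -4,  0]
J_3(-4) ⊕ J_1(-4)

The characteristic polynomial is
  det(x·I − A) = x^4 + 16*x^3 + 96*x^2 + 256*x + 256 = (x + 4)^4

Eigenvalues and multiplicities (the geometric multiplicity of λ is n − rank(A − λI), which equals the number of Jordan blocks for λ):
  λ = -4: algebraic multiplicity = 4, geometric multiplicity = 2

Determining the block sizes for each eigenvalue:
  λ = -4: with am = 4 and gm = 2, the partition is not yet determined (e.g. several partitions of 4 into 2 parts exist). Let N = A − (-4)·I. Computing rank(N^1) = 2, rank(N^2) = 1, rank(N^3) = 0; the number of blocks of size ≥ j is rank(N^{j−1}) − rank(N^j), giving [2, 1, 1]. So we have 1 block(s) of size 3, 1 block(s) of size 1 → block sizes [3, 1]

Assembling the blocks gives a Jordan form
J =
  [-4,  1,  0,  0]
  [ 0, -4,  1,  0]
  [ 0,  0, -4,  0]
  [ 0,  0,  0, -4]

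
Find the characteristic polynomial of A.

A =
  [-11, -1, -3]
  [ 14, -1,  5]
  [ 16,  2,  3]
x^3 + 9*x^2 + 27*x + 27

Expanding det(x·I − A) (e.g. by cofactor expansion or by noting that A is similar to its Jordan form J, which has the same characteristic polynomial as A) gives
  χ_A(x) = x^3 + 9*x^2 + 27*x + 27
which factors as (x + 3)^3. The eigenvalues (with algebraic multiplicities) are λ = -3 with multiplicity 3.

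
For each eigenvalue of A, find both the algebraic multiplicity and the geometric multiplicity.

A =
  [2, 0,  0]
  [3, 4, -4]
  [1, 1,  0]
λ = 2: alg = 3, geom = 1

Step 1 — factor the characteristic polynomial to read off the algebraic multiplicities:
  χ_A(x) = (x - 2)^3

Step 2 — compute geometric multiplicities via the rank-nullity identity g(λ) = n − rank(A − λI):
  rank(A − (2)·I) = 2, so dim ker(A − (2)·I) = n − 2 = 1

Summary:
  λ = 2: algebraic multiplicity = 3, geometric multiplicity = 1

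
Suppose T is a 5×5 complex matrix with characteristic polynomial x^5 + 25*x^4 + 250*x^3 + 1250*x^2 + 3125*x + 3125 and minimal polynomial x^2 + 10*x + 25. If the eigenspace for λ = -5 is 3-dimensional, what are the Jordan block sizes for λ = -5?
Block sizes for λ = -5: [2, 2, 1]

Step 1 — from the characteristic polynomial, algebraic multiplicity of λ = -5 is 5. From dim ker(T − (-5)·I) = 3, there are exactly 3 Jordan blocks for λ = -5.
Step 2 — from the minimal polynomial, the factor (x + 5)^2 tells us the largest block for λ = -5 has size 2.
Step 3 — with total size 5, 3 blocks, and largest block 2, the block sizes (in nonincreasing order) are [2, 2, 1].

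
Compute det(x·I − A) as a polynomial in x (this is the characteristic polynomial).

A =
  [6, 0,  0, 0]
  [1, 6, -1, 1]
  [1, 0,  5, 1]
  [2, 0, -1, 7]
x^4 - 24*x^3 + 216*x^2 - 864*x + 1296

Expanding det(x·I − A) (e.g. by cofactor expansion or by noting that A is similar to its Jordan form J, which has the same characteristic polynomial as A) gives
  χ_A(x) = x^4 - 24*x^3 + 216*x^2 - 864*x + 1296
which factors as (x - 6)^4. The eigenvalues (with algebraic multiplicities) are λ = 6 with multiplicity 4.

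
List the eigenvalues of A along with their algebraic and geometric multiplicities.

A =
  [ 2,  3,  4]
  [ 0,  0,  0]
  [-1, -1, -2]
λ = 0: alg = 3, geom = 1

Step 1 — factor the characteristic polynomial to read off the algebraic multiplicities:
  χ_A(x) = x^3

Step 2 — compute geometric multiplicities via the rank-nullity identity g(λ) = n − rank(A − λI):
  rank(A − (0)·I) = 2, so dim ker(A − (0)·I) = n − 2 = 1

Summary:
  λ = 0: algebraic multiplicity = 3, geometric multiplicity = 1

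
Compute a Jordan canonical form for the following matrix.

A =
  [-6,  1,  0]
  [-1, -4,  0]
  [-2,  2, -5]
J_2(-5) ⊕ J_1(-5)

The characteristic polynomial is
  det(x·I − A) = x^3 + 15*x^2 + 75*x + 125 = (x + 5)^3

Eigenvalues and multiplicities (the geometric multiplicity of λ is n − rank(A − λI), which equals the number of Jordan blocks for λ):
  λ = -5: algebraic multiplicity = 3, geometric multiplicity = 2

Determining the block sizes for each eigenvalue:
  λ = -5: 2 blocks summing to 3 forces exactly one block of size 2 and the rest size 1 → block sizes [2, 1]

Assembling the blocks gives a Jordan form
J =
  [-5,  1,  0]
  [ 0, -5,  0]
  [ 0,  0, -5]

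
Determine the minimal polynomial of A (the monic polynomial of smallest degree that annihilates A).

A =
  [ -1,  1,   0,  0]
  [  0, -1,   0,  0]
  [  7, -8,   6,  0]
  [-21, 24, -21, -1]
x^3 - 4*x^2 - 11*x - 6

The characteristic polynomial is χ_A(x) = (x - 6)*(x + 1)^3, so the eigenvalues are known. The minimal polynomial is
  m_A(x) = Π_λ (x − λ)^{k_λ}
where k_λ is the size of the *largest* Jordan block for λ (equivalently, the smallest k with (A − λI)^k v = 0 for every generalised eigenvector v of λ).

  λ = -1: largest Jordan block has size 2, contributing (x + 1)^2
  λ = 6: largest Jordan block has size 1, contributing (x − 6)

So m_A(x) = (x - 6)*(x + 1)^2 = x^3 - 4*x^2 - 11*x - 6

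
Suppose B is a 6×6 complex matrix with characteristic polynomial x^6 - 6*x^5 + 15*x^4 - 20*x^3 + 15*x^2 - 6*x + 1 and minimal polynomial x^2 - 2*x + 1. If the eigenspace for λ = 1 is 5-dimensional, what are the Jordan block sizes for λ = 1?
Block sizes for λ = 1: [2, 1, 1, 1, 1]

Step 1 — from the characteristic polynomial, algebraic multiplicity of λ = 1 is 6. From dim ker(B − (1)·I) = 5, there are exactly 5 Jordan blocks for λ = 1.
Step 2 — from the minimal polynomial, the factor (x − 1)^2 tells us the largest block for λ = 1 has size 2.
Step 3 — with total size 6, 5 blocks, and largest block 2, the block sizes (in nonincreasing order) are [2, 1, 1, 1, 1].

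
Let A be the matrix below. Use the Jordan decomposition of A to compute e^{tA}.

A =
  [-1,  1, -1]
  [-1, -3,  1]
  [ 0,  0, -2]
e^{tA} =
  [t*exp(-2*t) + exp(-2*t), t*exp(-2*t), -t*exp(-2*t)]
  [-t*exp(-2*t), -t*exp(-2*t) + exp(-2*t), t*exp(-2*t)]
  [0, 0, exp(-2*t)]

Strategy: write A = P · J · P⁻¹ where J is a Jordan canonical form, so e^{tA} = P · e^{tJ} · P⁻¹, and e^{tJ} can be computed block-by-block.

A has Jordan form
J =
  [-2,  1,  0]
  [ 0, -2,  0]
  [ 0,  0, -2]
(up to reordering of blocks).

Per-block formulas:
  For a 2×2 Jordan block J_2(-2): exp(t · J_2(-2)) = e^(-2t)·(I + t·N), where N is the 2×2 nilpotent shift.
  For a 1×1 block at λ = -2: exp(t · [-2]) = [e^(-2t)].

After assembling e^{tJ} and conjugating by P, we get:

e^{tA} =
  [t*exp(-2*t) + exp(-2*t), t*exp(-2*t), -t*exp(-2*t)]
  [-t*exp(-2*t), -t*exp(-2*t) + exp(-2*t), t*exp(-2*t)]
  [0, 0, exp(-2*t)]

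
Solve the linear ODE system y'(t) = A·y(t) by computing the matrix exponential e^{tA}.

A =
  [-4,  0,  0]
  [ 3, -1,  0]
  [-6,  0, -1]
e^{tA} =
  [exp(-4*t), 0, 0]
  [exp(-t) - exp(-4*t), exp(-t), 0]
  [-2*exp(-t) + 2*exp(-4*t), 0, exp(-t)]

Strategy: write A = P · J · P⁻¹ where J is a Jordan canonical form, so e^{tA} = P · e^{tJ} · P⁻¹, and e^{tJ} can be computed block-by-block.

A has Jordan form
J =
  [-4,  0,  0]
  [ 0, -1,  0]
  [ 0,  0, -1]
(up to reordering of blocks).

Per-block formulas:
  For a 1×1 block at λ = -4: exp(t · [-4]) = [e^(-4t)].
  For a 1×1 block at λ = -1: exp(t · [-1]) = [e^(-1t)].

After assembling e^{tJ} and conjugating by P, we get:

e^{tA} =
  [exp(-4*t), 0, 0]
  [exp(-t) - exp(-4*t), exp(-t), 0]
  [-2*exp(-t) + 2*exp(-4*t), 0, exp(-t)]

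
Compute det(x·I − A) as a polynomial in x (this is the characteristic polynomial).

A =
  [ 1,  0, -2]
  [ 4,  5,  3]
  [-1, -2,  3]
x^3 - 9*x^2 + 27*x - 27

Expanding det(x·I − A) (e.g. by cofactor expansion or by noting that A is similar to its Jordan form J, which has the same characteristic polynomial as A) gives
  χ_A(x) = x^3 - 9*x^2 + 27*x - 27
which factors as (x - 3)^3. The eigenvalues (with algebraic multiplicities) are λ = 3 with multiplicity 3.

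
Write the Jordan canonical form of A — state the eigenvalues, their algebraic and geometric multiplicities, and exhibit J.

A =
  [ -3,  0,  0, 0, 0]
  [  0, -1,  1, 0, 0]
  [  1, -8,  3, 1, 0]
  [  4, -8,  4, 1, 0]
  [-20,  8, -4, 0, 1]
J_1(-3) ⊕ J_3(1) ⊕ J_1(1)

The characteristic polynomial is
  det(x·I − A) = x^5 - x^4 - 6*x^3 + 14*x^2 - 11*x + 3 = (x - 1)^4*(x + 3)

Eigenvalues and multiplicities (the geometric multiplicity of λ is n − rank(A − λI), which equals the number of Jordan blocks for λ):
  λ = -3: algebraic multiplicity = 1, geometric multiplicity = 1
  λ = 1: algebraic multiplicity = 4, geometric multiplicity = 2

Determining the block sizes for each eigenvalue:
  λ = -3: one block (gm = 1), so the single block has size am = 1 → block sizes [1]
  λ = 1: with am = 4 and gm = 2, the partition is not yet determined (e.g. several partitions of 4 into 2 parts exist). Let N = A − (1)·I. Computing rank(N^1) = 3, rank(N^2) = 2, rank(N^3) = 1; the number of blocks of size ≥ j is rank(N^{j−1}) − rank(N^j), giving [2, 1, 1]. So we have 1 block(s) of size 3, 1 block(s) of size 1 → block sizes [3, 1]

Assembling the blocks gives a Jordan form
J =
  [-3, 0, 0, 0, 0]
  [ 0, 1, 1, 0, 0]
  [ 0, 0, 1, 1, 0]
  [ 0, 0, 0, 1, 0]
  [ 0, 0, 0, 0, 1]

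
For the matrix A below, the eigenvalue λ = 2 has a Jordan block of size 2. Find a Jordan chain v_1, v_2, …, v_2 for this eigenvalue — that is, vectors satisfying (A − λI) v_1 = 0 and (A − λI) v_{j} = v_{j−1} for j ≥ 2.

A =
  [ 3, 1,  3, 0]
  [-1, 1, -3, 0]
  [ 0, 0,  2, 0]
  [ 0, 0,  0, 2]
A Jordan chain for λ = 2 of length 2:
v_1 = (1, -1, 0, 0)ᵀ
v_2 = (1, 0, 0, 0)ᵀ

Let N = A − (2)·I. We want v_2 with N^2 v_2 = 0 but N^1 v_2 ≠ 0; then v_{j-1} := N · v_j for j = 2, …, 2.

Pick v_2 = (1, 0, 0, 0)ᵀ.
Then v_1 = N · v_2 = (1, -1, 0, 0)ᵀ.

Sanity check: (A − (2)·I) v_1 = (0, 0, 0, 0)ᵀ = 0. ✓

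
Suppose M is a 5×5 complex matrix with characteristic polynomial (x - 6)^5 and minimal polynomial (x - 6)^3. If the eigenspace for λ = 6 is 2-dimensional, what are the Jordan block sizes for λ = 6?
Block sizes for λ = 6: [3, 2]

Step 1 — from the characteristic polynomial, algebraic multiplicity of λ = 6 is 5. From dim ker(M − (6)·I) = 2, there are exactly 2 Jordan blocks for λ = 6.
Step 2 — from the minimal polynomial, the factor (x − 6)^3 tells us the largest block for λ = 6 has size 3.
Step 3 — with total size 5, 2 blocks, and largest block 3, the block sizes (in nonincreasing order) are [3, 2].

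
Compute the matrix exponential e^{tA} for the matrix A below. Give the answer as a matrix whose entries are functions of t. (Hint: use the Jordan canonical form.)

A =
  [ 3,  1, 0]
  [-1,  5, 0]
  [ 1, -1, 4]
e^{tA} =
  [-t*exp(4*t) + exp(4*t), t*exp(4*t), 0]
  [-t*exp(4*t), t*exp(4*t) + exp(4*t), 0]
  [t*exp(4*t), -t*exp(4*t), exp(4*t)]

Strategy: write A = P · J · P⁻¹ where J is a Jordan canonical form, so e^{tA} = P · e^{tJ} · P⁻¹, and e^{tJ} can be computed block-by-block.

A has Jordan form
J =
  [4, 1, 0]
  [0, 4, 0]
  [0, 0, 4]
(up to reordering of blocks).

Per-block formulas:
  For a 2×2 Jordan block J_2(4): exp(t · J_2(4)) = e^(4t)·(I + t·N), where N is the 2×2 nilpotent shift.
  For a 1×1 block at λ = 4: exp(t · [4]) = [e^(4t)].

After assembling e^{tJ} and conjugating by P, we get:

e^{tA} =
  [-t*exp(4*t) + exp(4*t), t*exp(4*t), 0]
  [-t*exp(4*t), t*exp(4*t) + exp(4*t), 0]
  [t*exp(4*t), -t*exp(4*t), exp(4*t)]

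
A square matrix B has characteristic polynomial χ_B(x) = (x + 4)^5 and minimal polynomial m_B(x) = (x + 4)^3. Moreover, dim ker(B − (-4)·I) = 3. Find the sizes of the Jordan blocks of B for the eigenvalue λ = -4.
Block sizes for λ = -4: [3, 1, 1]

Step 1 — from the characteristic polynomial, algebraic multiplicity of λ = -4 is 5. From dim ker(B − (-4)·I) = 3, there are exactly 3 Jordan blocks for λ = -4.
Step 2 — from the minimal polynomial, the factor (x + 4)^3 tells us the largest block for λ = -4 has size 3.
Step 3 — with total size 5, 3 blocks, and largest block 3, the block sizes (in nonincreasing order) are [3, 1, 1].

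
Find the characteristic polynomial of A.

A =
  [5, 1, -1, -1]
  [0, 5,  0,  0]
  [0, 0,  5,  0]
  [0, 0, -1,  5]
x^4 - 20*x^3 + 150*x^2 - 500*x + 625

Expanding det(x·I − A) (e.g. by cofactor expansion or by noting that A is similar to its Jordan form J, which has the same characteristic polynomial as A) gives
  χ_A(x) = x^4 - 20*x^3 + 150*x^2 - 500*x + 625
which factors as (x - 5)^4. The eigenvalues (with algebraic multiplicities) are λ = 5 with multiplicity 4.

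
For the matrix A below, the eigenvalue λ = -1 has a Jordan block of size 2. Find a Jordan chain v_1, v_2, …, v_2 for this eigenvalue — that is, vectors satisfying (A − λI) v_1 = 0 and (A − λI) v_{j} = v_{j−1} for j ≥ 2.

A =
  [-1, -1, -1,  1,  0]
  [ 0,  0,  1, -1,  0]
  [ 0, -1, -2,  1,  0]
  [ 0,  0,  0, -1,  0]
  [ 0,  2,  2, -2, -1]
A Jordan chain for λ = -1 of length 2:
v_1 = (-1, 1, -1, 0, 2)ᵀ
v_2 = (0, 1, 0, 0, 0)ᵀ

Let N = A − (-1)·I. We want v_2 with N^2 v_2 = 0 but N^1 v_2 ≠ 0; then v_{j-1} := N · v_j for j = 2, …, 2.

Pick v_2 = (0, 1, 0, 0, 0)ᵀ.
Then v_1 = N · v_2 = (-1, 1, -1, 0, 2)ᵀ.

Sanity check: (A − (-1)·I) v_1 = (0, 0, 0, 0, 0)ᵀ = 0. ✓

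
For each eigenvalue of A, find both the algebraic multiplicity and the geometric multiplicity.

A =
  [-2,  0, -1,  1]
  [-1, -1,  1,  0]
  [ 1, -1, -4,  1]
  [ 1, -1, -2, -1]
λ = -2: alg = 4, geom = 2

Step 1 — factor the characteristic polynomial to read off the algebraic multiplicities:
  χ_A(x) = (x + 2)^4

Step 2 — compute geometric multiplicities via the rank-nullity identity g(λ) = n − rank(A − λI):
  rank(A − (-2)·I) = 2, so dim ker(A − (-2)·I) = n − 2 = 2

Summary:
  λ = -2: algebraic multiplicity = 4, geometric multiplicity = 2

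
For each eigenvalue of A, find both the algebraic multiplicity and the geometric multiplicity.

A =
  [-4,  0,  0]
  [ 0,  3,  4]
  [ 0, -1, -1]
λ = -4: alg = 1, geom = 1; λ = 1: alg = 2, geom = 1

Step 1 — factor the characteristic polynomial to read off the algebraic multiplicities:
  χ_A(x) = (x - 1)^2*(x + 4)

Step 2 — compute geometric multiplicities via the rank-nullity identity g(λ) = n − rank(A − λI):
  rank(A − (-4)·I) = 2, so dim ker(A − (-4)·I) = n − 2 = 1
  rank(A − (1)·I) = 2, so dim ker(A − (1)·I) = n − 2 = 1

Summary:
  λ = -4: algebraic multiplicity = 1, geometric multiplicity = 1
  λ = 1: algebraic multiplicity = 2, geometric multiplicity = 1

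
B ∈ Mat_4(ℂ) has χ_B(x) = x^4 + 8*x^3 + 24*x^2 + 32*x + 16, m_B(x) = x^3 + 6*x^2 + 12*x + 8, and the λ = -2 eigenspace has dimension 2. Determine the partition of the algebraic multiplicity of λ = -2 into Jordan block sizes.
Block sizes for λ = -2: [3, 1]

Step 1 — from the characteristic polynomial, algebraic multiplicity of λ = -2 is 4. From dim ker(B − (-2)·I) = 2, there are exactly 2 Jordan blocks for λ = -2.
Step 2 — from the minimal polynomial, the factor (x + 2)^3 tells us the largest block for λ = -2 has size 3.
Step 3 — with total size 4, 2 blocks, and largest block 3, the block sizes (in nonincreasing order) are [3, 1].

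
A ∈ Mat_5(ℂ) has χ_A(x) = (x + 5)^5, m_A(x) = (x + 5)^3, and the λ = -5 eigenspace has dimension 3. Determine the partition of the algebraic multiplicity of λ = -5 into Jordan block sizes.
Block sizes for λ = -5: [3, 1, 1]

Step 1 — from the characteristic polynomial, algebraic multiplicity of λ = -5 is 5. From dim ker(A − (-5)·I) = 3, there are exactly 3 Jordan blocks for λ = -5.
Step 2 — from the minimal polynomial, the factor (x + 5)^3 tells us the largest block for λ = -5 has size 3.
Step 3 — with total size 5, 3 blocks, and largest block 3, the block sizes (in nonincreasing order) are [3, 1, 1].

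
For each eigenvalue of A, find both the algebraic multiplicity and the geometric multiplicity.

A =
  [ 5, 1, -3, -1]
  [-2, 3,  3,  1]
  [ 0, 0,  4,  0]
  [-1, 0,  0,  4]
λ = 4: alg = 4, geom = 2

Step 1 — factor the characteristic polynomial to read off the algebraic multiplicities:
  χ_A(x) = (x - 4)^4

Step 2 — compute geometric multiplicities via the rank-nullity identity g(λ) = n − rank(A − λI):
  rank(A − (4)·I) = 2, so dim ker(A − (4)·I) = n − 2 = 2

Summary:
  λ = 4: algebraic multiplicity = 4, geometric multiplicity = 2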